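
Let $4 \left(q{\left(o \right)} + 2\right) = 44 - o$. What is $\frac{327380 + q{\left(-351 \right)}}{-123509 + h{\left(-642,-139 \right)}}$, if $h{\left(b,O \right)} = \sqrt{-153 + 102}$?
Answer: $- \frac{161785303663}{61017892528} - \frac{1309907 i \sqrt{51}}{61017892528} \approx -2.6514 - 0.00015331 i$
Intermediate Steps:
$q{\left(o \right)} = 9 - \frac{o}{4}$ ($q{\left(o \right)} = -2 + \frac{44 - o}{4} = -2 - \left(-11 + \frac{o}{4}\right) = 9 - \frac{o}{4}$)
$h{\left(b,O \right)} = i \sqrt{51}$ ($h{\left(b,O \right)} = \sqrt{-51} = i \sqrt{51}$)
$\frac{327380 + q{\left(-351 \right)}}{-123509 + h{\left(-642,-139 \right)}} = \frac{327380 + \left(9 - - \frac{351}{4}\right)}{-123509 + i \sqrt{51}} = \frac{327380 + \left(9 + \frac{351}{4}\right)}{-123509 + i \sqrt{51}} = \frac{327380 + \frac{387}{4}}{-123509 + i \sqrt{51}} = \frac{1309907}{4 \left(-123509 + i \sqrt{51}\right)}$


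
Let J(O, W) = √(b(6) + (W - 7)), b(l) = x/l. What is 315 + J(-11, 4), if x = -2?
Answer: 315 + I*√30/3 ≈ 315.0 + 1.8257*I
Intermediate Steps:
b(l) = -2/l
J(O, W) = √(-22/3 + W) (J(O, W) = √(-2/6 + (W - 7)) = √(-2*⅙ + (-7 + W)) = √(-⅓ + (-7 + W)) = √(-22/3 + W))
315 + J(-11, 4) = 315 + √(-66 + 9*4)/3 = 315 + √(-66 + 36)/3 = 315 + √(-30)/3 = 315 + (I*√30)/3 = 315 + I*√30/3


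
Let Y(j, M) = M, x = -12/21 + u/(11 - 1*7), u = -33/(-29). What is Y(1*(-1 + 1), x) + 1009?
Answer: 819075/812 ≈ 1008.7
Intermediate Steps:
u = 33/29 (u = -33*(-1/29) = 33/29 ≈ 1.1379)
x = -233/812 (x = -12/21 + 33/(29*(11 - 1*7)) = -12*1/21 + 33/(29*(11 - 7)) = -4/7 + (33/29)/4 = -4/7 + (33/29)*(¼) = -4/7 + 33/116 = -233/812 ≈ -0.28695)
Y(1*(-1 + 1), x) + 1009 = -233/812 + 1009 = 819075/812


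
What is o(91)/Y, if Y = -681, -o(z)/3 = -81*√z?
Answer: -81*√91/227 ≈ -3.4039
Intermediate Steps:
o(z) = 243*√z (o(z) = -(-243)*√z = 243*√z)
o(91)/Y = (243*√91)/(-681) = (243*√91)*(-1/681) = -81*√91/227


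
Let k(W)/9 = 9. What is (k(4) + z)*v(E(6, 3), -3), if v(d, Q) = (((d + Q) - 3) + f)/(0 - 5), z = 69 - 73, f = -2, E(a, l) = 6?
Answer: 154/5 ≈ 30.800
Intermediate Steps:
z = -4
v(d, Q) = 1 - Q/5 - d/5 (v(d, Q) = (((d + Q) - 3) - 2)/(0 - 5) = (((Q + d) - 3) - 2)/(-5) = ((-3 + Q + d) - 2)*(-⅕) = (-5 + Q + d)*(-⅕) = 1 - Q/5 - d/5)
k(W) = 81 (k(W) = 9*9 = 81)
(k(4) + z)*v(E(6, 3), -3) = (81 - 4)*(1 - ⅕*(-3) - ⅕*6) = 77*(1 + ⅗ - 6/5) = 77*(⅖) = 154/5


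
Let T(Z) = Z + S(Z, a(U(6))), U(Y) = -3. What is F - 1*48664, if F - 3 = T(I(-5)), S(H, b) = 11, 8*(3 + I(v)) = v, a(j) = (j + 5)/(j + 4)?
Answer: -389229/8 ≈ -48654.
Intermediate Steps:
a(j) = (5 + j)/(4 + j)
I(v) = -3 + v/8
T(Z) = 11 + Z (T(Z) = Z + 11 = 11 + Z)
F = 83/8 (F = 3 + (11 + (-3 + (⅛)*(-5))) = 3 + (11 + (-3 - 5/8)) = 3 + (11 - 29/8) = 3 + 59/8 = 83/8 ≈ 10.375)
F - 1*48664 = 83/8 - 1*48664 = 83/8 - 48664 = -389229/8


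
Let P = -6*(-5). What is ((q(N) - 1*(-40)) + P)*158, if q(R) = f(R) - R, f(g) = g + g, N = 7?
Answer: 12166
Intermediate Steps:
f(g) = 2*g
q(R) = R (q(R) = 2*R - R = R)
P = 30
((q(N) - 1*(-40)) + P)*158 = ((7 - 1*(-40)) + 30)*158 = ((7 + 40) + 30)*158 = (47 + 30)*158 = 77*158 = 12166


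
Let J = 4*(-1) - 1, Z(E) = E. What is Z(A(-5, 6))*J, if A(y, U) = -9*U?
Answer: 270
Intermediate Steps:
J = -5 (J = -4 - 1 = -5)
Z(A(-5, 6))*J = -9*6*(-5) = -54*(-5) = 270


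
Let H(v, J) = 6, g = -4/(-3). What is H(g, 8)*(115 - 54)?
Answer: 366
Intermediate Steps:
g = 4/3 (g = -4*(-⅓) = 4/3 ≈ 1.3333)
H(g, 8)*(115 - 54) = 6*(115 - 54) = 6*61 = 366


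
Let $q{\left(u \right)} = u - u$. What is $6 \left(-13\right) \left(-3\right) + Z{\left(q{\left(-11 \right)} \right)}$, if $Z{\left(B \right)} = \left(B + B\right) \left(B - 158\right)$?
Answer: $234$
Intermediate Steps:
$q{\left(u \right)} = 0$
$Z{\left(B \right)} = 2 B \left(-158 + B\right)$
$6 \left(-13\right) \left(-3\right) + Z{\left(q{\left(-11 \right)} \right)} = 6 \left(-13\right) \left(-3\right) + 2 \cdot 0 \left(-158 + 0\right) = \left(-78\right) \left(-3\right) + 2 \cdot 0 \left(-158\right) = 234 + 0 = 234$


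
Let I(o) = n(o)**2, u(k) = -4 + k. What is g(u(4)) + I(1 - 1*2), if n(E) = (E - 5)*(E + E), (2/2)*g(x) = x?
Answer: 144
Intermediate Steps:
g(x) = x
n(E) = 2*E*(-5 + E) (n(E) = (-5 + E)*(2*E) = 2*E*(-5 + E))
I(o) = 4*o**2*(-5 + o)**2 (I(o) = (2*o*(-5 + o))**2 = 4*o**2*(-5 + o)**2)
g(u(4)) + I(1 - 1*2) = (-4 + 4) + 4*(1 - 1*2)**2*(-5 + (1 - 1*2))**2 = 0 + 4*(1 - 2)**2*(-5 + (1 - 2))**2 = 0 + 4*(-1)**2*(-5 - 1)**2 = 0 + 4*1*(-6)**2 = 0 + 4*1*36 = 0 + 144 = 144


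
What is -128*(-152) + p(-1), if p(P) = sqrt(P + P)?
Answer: 19456 + I*sqrt(2) ≈ 19456.0 + 1.4142*I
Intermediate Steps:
p(P) = sqrt(2)*sqrt(P) (p(P) = sqrt(2*P) = sqrt(2)*sqrt(P))
-128*(-152) + p(-1) = -128*(-152) + sqrt(2)*sqrt(-1) = 19456 + sqrt(2)*I = 19456 + I*sqrt(2)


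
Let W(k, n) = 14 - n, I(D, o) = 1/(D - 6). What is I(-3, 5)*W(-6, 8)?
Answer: -⅔ ≈ -0.66667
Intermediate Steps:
I(D, o) = 1/(-6 + D)
I(-3, 5)*W(-6, 8) = (14 - 1*8)/(-6 - 3) = (14 - 8)/(-9) = -⅑*6 = -⅔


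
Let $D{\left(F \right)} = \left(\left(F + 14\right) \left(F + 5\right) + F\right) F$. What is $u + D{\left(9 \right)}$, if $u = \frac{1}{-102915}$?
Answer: $\frac{306583784}{102915} \approx 2979.0$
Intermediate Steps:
$D{\left(F \right)} = F \left(F + \left(5 + F\right) \left(14 + F\right)\right)$ ($D{\left(F \right)} = \left(\left(14 + F\right) \left(5 + F\right) + F\right) F = \left(\left(5 + F\right) \left(14 + F\right) + F\right) F = \left(F + \left(5 + F\right) \left(14 + F\right)\right) F = F \left(F + \left(5 + F\right) \left(14 + F\right)\right)$)
$u = - \frac{1}{102915} \approx -9.7168 \cdot 10^{-6}$
$u + D{\left(9 \right)} = - \frac{1}{102915} + 9 \left(70 + 9^{2} + 20 \cdot 9\right) = - \frac{1}{102915} + 9 \left(70 + 81 + 180\right) = - \frac{1}{102915} + 9 \cdot 331 = - \frac{1}{102915} + 2979 = \frac{306583784}{102915}$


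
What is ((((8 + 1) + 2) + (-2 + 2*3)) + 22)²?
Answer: 1369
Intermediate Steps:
((((8 + 1) + 2) + (-2 + 2*3)) + 22)² = (((9 + 2) + (-2 + 6)) + 22)² = ((11 + 4) + 22)² = (15 + 22)² = 37² = 1369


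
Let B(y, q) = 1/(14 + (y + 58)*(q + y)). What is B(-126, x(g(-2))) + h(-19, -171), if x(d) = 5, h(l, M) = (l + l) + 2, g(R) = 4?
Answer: -296711/8242 ≈ -36.000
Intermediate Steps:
h(l, M) = 2 + 2*l (h(l, M) = 2*l + 2 = 2 + 2*l)
B(y, q) = 1/(14 + (58 + y)*(q + y))
B(-126, x(g(-2))) + h(-19, -171) = 1/(14 + (-126)**2 + 58*5 + 58*(-126) + 5*(-126)) + (2 + 2*(-19)) = 1/(14 + 15876 + 290 - 7308 - 630) + (2 - 38) = 1/8242 - 36 = -296711/8242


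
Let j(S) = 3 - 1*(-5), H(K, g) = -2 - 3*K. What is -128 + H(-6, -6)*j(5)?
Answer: 0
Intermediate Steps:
j(S) = 8 (j(S) = 3 + 5 = 8)
-128 + H(-6, -6)*j(5) = -128 + (-2 - 3*(-6))*8 = -128 + (-2 + 18)*8 = -128 + 16*8 = -128 + 128 = 0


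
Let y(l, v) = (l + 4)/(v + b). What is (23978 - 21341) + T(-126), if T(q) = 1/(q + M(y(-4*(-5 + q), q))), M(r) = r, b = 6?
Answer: 1719319/652 ≈ 2637.0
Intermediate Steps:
y(l, v) = (4 + l)/(6 + v) (y(l, v) = (l + 4)/(v + 6) = (4 + l)/(6 + v))
T(q) = 1/(q + (24 - 4*q)/(6 + q)) (T(q) = 1/(q + (4 - 4*(-5 + q))/(6 + q)) = 1/(q + (4 + (20 - 4*q))/(6 + q)) = 1/(q + (24 - 4*q)/(6 + q)))
(23978 - 21341) + T(-126) = (23978 - 21341) + (6 - 126)/(24 + (-126)**2 + 2*(-126)) = 2637 - 120/(24 + 15876 - 252) = 2637 - 120/15648 = 2637 + (1/15648)*(-120) = 2637 - 5/652 = 1719319/652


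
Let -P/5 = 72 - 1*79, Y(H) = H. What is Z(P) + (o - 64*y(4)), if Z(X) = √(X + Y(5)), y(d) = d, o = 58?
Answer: -198 + 2*√10 ≈ -191.68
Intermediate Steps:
P = 35 (P = -5*(72 - 1*79) = -5*(72 - 79) = -5*(-7) = 35)
Z(X) = √(5 + X) (Z(X) = √(X + 5) = √(5 + X))
Z(P) + (o - 64*y(4)) = √(5 + 35) + (58 - 64*4) = √40 + (58 - 256) = 2*√10 - 198 = -198 + 2*√10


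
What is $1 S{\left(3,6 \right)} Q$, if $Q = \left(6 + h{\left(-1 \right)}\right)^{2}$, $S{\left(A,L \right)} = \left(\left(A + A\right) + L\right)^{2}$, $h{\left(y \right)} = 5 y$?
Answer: $144$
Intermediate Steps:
$S{\left(A,L \right)} = \left(L + 2 A\right)^{2}$ ($S{\left(A,L \right)} = \left(2 A + L\right)^{2} = \left(L + 2 A\right)^{2}$)
$Q = 1$ ($Q = \left(6 + 5 \left(-1\right)\right)^{2} = \left(6 - 5\right)^{2} = 1^{2} = 1$)
$1 S{\left(3,6 \right)} Q = 1 \left(6 + 2 \cdot 3\right)^{2} \cdot 1 = 1 \left(6 + 6\right)^{2} \cdot 1 = 1 \cdot 12^{2} \cdot 1 = 1 \cdot 144 \cdot 1 = 144 \cdot 1 = 144$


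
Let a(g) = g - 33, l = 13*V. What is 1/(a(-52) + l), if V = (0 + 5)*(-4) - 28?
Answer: -1/709 ≈ -0.0014104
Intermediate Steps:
V = -48 (V = 5*(-4) - 28 = -20 - 28 = -48)
l = -624 (l = 13*(-48) = -624)
a(g) = -33 + g
1/(a(-52) + l) = 1/((-33 - 52) - 624) = 1/(-85 - 624) = 1/(-709) = -1/709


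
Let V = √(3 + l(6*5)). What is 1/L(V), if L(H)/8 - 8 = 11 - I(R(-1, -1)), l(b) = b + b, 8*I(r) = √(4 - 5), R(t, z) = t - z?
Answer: 152/23105 + I/23105 ≈ 0.0065787 + 4.3281e-5*I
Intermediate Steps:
I(r) = I/8 (I(r) = √(4 - 5)/8 = √(-1)/8 = I/8)
l(b) = 2*b
V = 3*√7 (V = √(3 + 2*(6*5)) = √(3 + 2*30) = √(3 + 60) = √63 = 3*√7 ≈ 7.9373)
L(H) = 152 - I (L(H) = 64 + 8*(11 - I/8) = 64 + (88 - I) = 152 - I)
1/L(V) = 1/(152 - I) = (152 + I)/23105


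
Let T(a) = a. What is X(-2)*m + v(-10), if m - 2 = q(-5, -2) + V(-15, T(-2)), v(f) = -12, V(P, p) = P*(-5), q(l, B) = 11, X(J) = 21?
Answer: 1836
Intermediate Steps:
V(P, p) = -5*P
m = 88 (m = 2 + (11 - 5*(-15)) = 2 + (11 + 75) = 2 + 86 = 88)
X(-2)*m + v(-10) = 21*88 - 12 = 1848 - 12 = 1836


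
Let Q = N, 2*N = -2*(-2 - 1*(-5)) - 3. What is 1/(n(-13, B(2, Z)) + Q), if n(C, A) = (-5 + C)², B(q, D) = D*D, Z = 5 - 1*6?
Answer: 2/639 ≈ 0.0031299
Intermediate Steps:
Z = -1 (Z = 5 - 6 = -1)
B(q, D) = D²
N = -9/2 (N = (-2*(-2 - 1*(-5)) - 3)/2 = (-2*(-2 + 5) - 3)/2 = (-2*3 - 3)/2 = (-6 - 3)/2 = (½)*(-9) = -9/2 ≈ -4.5000)
Q = -9/2 ≈ -4.5000
1/(n(-13, B(2, Z)) + Q) = 1/((-5 - 13)² - 9/2) = 1/((-18)² - 9/2) = 1/(324 - 9/2) = 1/(639/2) = 2/639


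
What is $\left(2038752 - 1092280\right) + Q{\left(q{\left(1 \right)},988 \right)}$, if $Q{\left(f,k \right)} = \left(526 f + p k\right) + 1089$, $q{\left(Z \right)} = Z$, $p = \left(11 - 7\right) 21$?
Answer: $1031079$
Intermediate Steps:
$p = 84$ ($p = 4 \cdot 21 = 84$)
$Q{\left(f,k \right)} = 1089 + 84 k + 526 f$ ($Q{\left(f,k \right)} = \left(526 f + 84 k\right) + 1089 = \left(84 k + 526 f\right) + 1089 = 1089 + 84 k + 526 f$)
$\left(2038752 - 1092280\right) + Q{\left(q{\left(1 \right)},988 \right)} = \left(2038752 - 1092280\right) + \left(1089 + 84 \cdot 988 + 526 \cdot 1\right) = 946472 + \left(1089 + 82992 + 526\right) = 946472 + 84607 = 1031079$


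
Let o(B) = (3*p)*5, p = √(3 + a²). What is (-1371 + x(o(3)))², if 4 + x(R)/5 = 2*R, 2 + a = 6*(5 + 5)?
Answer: 77692381 - 417300*√3367 ≈ 5.3478e+7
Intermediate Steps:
a = 58 (a = -2 + 6*(5 + 5) = -2 + 6*10 = -2 + 60 = 58)
p = √3367 (p = √(3 + 58²) = √(3 + 3364) = √3367 ≈ 58.026)
o(B) = 15*√3367 (o(B) = (3*√3367)*5 = 15*√3367)
x(R) = -20 + 10*R (x(R) = -20 + 5*(2*R) = -20 + 10*R)
(-1371 + x(o(3)))² = (-1371 + (-20 + 10*(15*√3367)))² = (-1371 + (-20 + 150*√3367))² = (-1391 + 150*√3367)²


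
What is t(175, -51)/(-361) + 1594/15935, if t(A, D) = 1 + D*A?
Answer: 142779374/5752535 ≈ 24.820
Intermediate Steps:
t(A, D) = 1 + A*D
t(175, -51)/(-361) + 1594/15935 = (1 + 175*(-51))/(-361) + 1594/15935 = (1 - 8925)*(-1/361) + 1594*(1/15935) = -8924*(-1/361) + 1594/15935 = 8924/361 + 1594/15935 = 142779374/5752535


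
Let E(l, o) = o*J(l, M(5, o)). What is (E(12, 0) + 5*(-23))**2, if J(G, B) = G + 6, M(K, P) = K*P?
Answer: 13225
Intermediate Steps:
J(G, B) = 6 + G
E(l, o) = o*(6 + l)
(E(12, 0) + 5*(-23))**2 = (0*(6 + 12) + 5*(-23))**2 = (0*18 - 115)**2 = (0 - 115)**2 = (-115)**2 = 13225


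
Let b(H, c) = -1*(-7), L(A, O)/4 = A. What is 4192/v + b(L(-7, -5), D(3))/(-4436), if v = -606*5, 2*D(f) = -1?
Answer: -9308461/6720540 ≈ -1.3851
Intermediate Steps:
L(A, O) = 4*A
D(f) = -½ (D(f) = (½)*(-1) = -½)
v = -3030
b(H, c) = 7
4192/v + b(L(-7, -5), D(3))/(-4436) = 4192/(-3030) + 7/(-4436) = 4192*(-1/3030) + 7*(-1/4436) = -2096/1515 - 7/4436 = -9308461/6720540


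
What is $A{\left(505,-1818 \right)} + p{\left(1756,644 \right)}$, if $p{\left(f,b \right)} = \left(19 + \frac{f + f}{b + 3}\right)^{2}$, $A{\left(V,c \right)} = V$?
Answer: $\frac{461195570}{418609} \approx 1101.7$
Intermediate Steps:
$p{\left(f,b \right)} = \left(19 + \frac{2 f}{3 + b}\right)^{2}$
$A{\left(505,-1818 \right)} + p{\left(1756,644 \right)} = 505 + \frac{\left(57 + 2 \cdot 1756 + 19 \cdot 644\right)^{2}}{\left(3 + 644\right)^{2}} = 505 + \frac{\left(57 + 3512 + 12236\right)^{2}}{418609} = 505 + \frac{15805^{2}}{418609} = 505 + \frac{1}{418609} \cdot 249798025 = 505 + \frac{249798025}{418609} = \frac{461195570}{418609}$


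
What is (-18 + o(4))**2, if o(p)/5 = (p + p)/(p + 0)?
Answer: 64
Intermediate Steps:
o(p) = 10 (o(p) = 5*((p + p)/(p + 0)) = 5*((2*p)/p) = 5*2 = 10)
(-18 + o(4))**2 = (-18 + 10)**2 = (-8)**2 = 64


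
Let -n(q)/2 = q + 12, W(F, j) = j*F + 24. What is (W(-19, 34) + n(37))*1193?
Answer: -858960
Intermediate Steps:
W(F, j) = 24 + F*j (W(F, j) = F*j + 24 = 24 + F*j)
n(q) = -24 - 2*q (n(q) = -2*(q + 12) = -2*(12 + q) = -24 - 2*q)
(W(-19, 34) + n(37))*1193 = ((24 - 19*34) + (-24 - 2*37))*1193 = ((24 - 646) + (-24 - 74))*1193 = (-622 - 98)*1193 = -720*1193 = -858960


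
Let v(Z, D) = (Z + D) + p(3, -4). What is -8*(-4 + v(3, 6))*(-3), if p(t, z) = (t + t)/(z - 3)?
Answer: 696/7 ≈ 99.429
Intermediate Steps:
p(t, z) = 2*t/(-3 + z) (p(t, z) = (2*t)/(-3 + z) = 2*t/(-3 + z))
v(Z, D) = -6/7 + D + Z (v(Z, D) = (Z + D) + 2*3/(-3 - 4) = (D + Z) + 2*3/(-7) = (D + Z) + 2*3*(-1/7) = (D + Z) - 6/7 = -6/7 + D + Z)
-8*(-4 + v(3, 6))*(-3) = -8*(-4 + (-6/7 + 6 + 3))*(-3) = -8*(-4 + 57/7)*(-3) = -8*29/7*(-3) = -232/7*(-3) = 696/7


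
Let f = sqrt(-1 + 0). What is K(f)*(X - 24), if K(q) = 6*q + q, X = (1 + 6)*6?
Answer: 126*I ≈ 126.0*I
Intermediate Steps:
X = 42 (X = 7*6 = 42)
f = I (f = sqrt(-1) = I ≈ 1.0*I)
K(q) = 7*q
K(f)*(X - 24) = (7*I)*(42 - 24) = (7*I)*18 = 126*I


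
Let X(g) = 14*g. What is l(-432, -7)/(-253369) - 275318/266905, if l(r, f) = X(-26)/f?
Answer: -69770925402/67625452945 ≈ -1.0317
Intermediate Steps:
l(r, f) = -364/f (l(r, f) = (14*(-26))/f = -364/f)
l(-432, -7)/(-253369) - 275318/266905 = -364/(-7)/(-253369) - 275318/266905 = -364*(-1/7)*(-1/253369) - 275318*1/266905 = 52*(-1/253369) - 275318/266905 = -52/253369 - 275318/266905 = -69770925402/67625452945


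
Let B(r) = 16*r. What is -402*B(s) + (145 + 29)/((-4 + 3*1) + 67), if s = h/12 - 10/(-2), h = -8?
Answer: -306563/11 ≈ -27869.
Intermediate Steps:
s = 13/3 (s = -8/12 - 10/(-2) = -8*1/12 - 10*(-1/2) = -2/3 + 5 = 13/3 ≈ 4.3333)
-402*B(s) + (145 + 29)/((-4 + 3*1) + 67) = -6432*13/3 + (145 + 29)/((-4 + 3*1) + 67) = -402*208/3 + 174/((-4 + 3) + 67) = -27872 + 174/(-1 + 67) = -27872 + 174/66 = -27872 + 174*(1/66) = -27872 + 29/11 = -306563/11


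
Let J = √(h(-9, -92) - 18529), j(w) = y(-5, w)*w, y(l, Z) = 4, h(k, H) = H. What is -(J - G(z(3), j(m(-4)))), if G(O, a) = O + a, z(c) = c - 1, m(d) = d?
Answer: -14 - 3*I*√2069 ≈ -14.0 - 136.46*I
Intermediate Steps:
z(c) = -1 + c
j(w) = 4*w
J = 3*I*√2069 (J = √(-92 - 18529) = √(-18621) = 3*I*√2069 ≈ 136.46*I)
-(J - G(z(3), j(m(-4)))) = -(3*I*√2069 - ((-1 + 3) + 4*(-4))) = -(3*I*√2069 - (2 - 16)) = -(3*I*√2069 - 1*(-14)) = -(3*I*√2069 + 14) = -(14 + 3*I*√2069) = -14 - 3*I*√2069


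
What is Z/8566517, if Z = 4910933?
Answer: 4910933/8566517 ≈ 0.57327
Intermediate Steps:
Z/8566517 = 4910933/8566517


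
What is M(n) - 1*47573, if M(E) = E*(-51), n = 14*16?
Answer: -58997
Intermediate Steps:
n = 224
M(E) = -51*E
M(n) - 1*47573 = -51*224 - 1*47573 = -11424 - 47573 = -58997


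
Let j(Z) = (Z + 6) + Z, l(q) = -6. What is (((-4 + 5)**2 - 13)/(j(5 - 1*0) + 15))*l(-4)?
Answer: 72/31 ≈ 2.3226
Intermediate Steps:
j(Z) = 6 + 2*Z (j(Z) = (6 + Z) + Z = 6 + 2*Z)
(((-4 + 5)**2 - 13)/(j(5 - 1*0) + 15))*l(-4) = (((-4 + 5)**2 - 13)/((6 + 2*(5 - 1*0)) + 15))*(-6) = ((1**2 - 13)/((6 + 2*(5 + 0)) + 15))*(-6) = ((1 - 13)/((6 + 2*5) + 15))*(-6) = -12/((6 + 10) + 15)*(-6) = -12/(16 + 15)*(-6) = -12/31*(-6) = 72/31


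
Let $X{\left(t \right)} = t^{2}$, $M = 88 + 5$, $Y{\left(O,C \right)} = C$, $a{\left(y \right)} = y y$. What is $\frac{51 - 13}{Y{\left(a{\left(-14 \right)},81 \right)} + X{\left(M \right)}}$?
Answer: $\frac{19}{4365} \approx 0.0043528$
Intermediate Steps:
$a{\left(y \right)} = y^{2}$
$M = 93$
$\frac{51 - 13}{Y{\left(a{\left(-14 \right)},81 \right)} + X{\left(M \right)}} = \frac{51 - 13}{81 + 93^{2}} = \frac{38}{81 + 8649} = \frac{38}{8730} = 38 \cdot \frac{1}{8730} = \frac{19}{4365}$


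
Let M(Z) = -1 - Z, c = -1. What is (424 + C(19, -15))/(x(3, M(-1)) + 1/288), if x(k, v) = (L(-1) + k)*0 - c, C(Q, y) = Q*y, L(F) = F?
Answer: 40032/289 ≈ 138.52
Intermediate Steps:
x(k, v) = 1 (x(k, v) = (-1 + k)*0 - 1*(-1) = 0 + 1 = 1)
(424 + C(19, -15))/(x(3, M(-1)) + 1/288) = (424 + 19*(-15))/(1 + 1/288) = (424 - 285)/(1 + 1/288) = 139/(289/288) = 139*(288/289) = 40032/289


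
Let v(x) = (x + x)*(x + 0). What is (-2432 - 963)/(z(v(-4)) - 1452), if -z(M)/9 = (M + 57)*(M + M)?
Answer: 3395/52716 ≈ 0.064402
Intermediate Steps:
v(x) = 2*x² (v(x) = (2*x)*x = 2*x²)
z(M) = -18*M*(57 + M) (z(M) = -9*(M + 57)*(M + M) = -9*(57 + M)*2*M = -18*M*(57 + M))
(-2432 - 963)/(z(v(-4)) - 1452) = (-2432 - 963)/(-18*2*(-4)²*(57 + 2*(-4)²) - 1452) = -3395/(-18*2*16*(57 + 2*16) - 1452) = -3395/(-18*32*(57 + 32) - 1452) = -3395/(-18*32*89 - 1452) = -3395/(-51264 - 1452) = -3395/(-52716) = -3395*(-1/52716) = 3395/52716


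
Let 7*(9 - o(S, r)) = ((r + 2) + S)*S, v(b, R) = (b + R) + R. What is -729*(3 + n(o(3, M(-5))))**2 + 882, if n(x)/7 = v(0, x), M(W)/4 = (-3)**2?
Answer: -9978399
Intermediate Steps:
M(W) = 36 (M(W) = 4*(-3)**2 = 4*9 = 36)
v(b, R) = b + 2*R (v(b, R) = (R + b) + R = b + 2*R)
o(S, r) = 9 - S*(2 + S + r)/7 (o(S, r) = 9 - ((r + 2) + S)*S/7 = 9 - ((2 + r) + S)*S/7 = 9 - (2 + S + r)*S/7 = 9 - S*(2 + S + r)/7)
n(x) = 14*x (n(x) = 7*(0 + 2*x) = 7*(2*x) = 14*x)
-729*(3 + n(o(3, M(-5))))**2 + 882 = -729*(3 + 14*(9 - 2/7*3 - 1/7*3**2 - 1/7*3*36))**2 + 882 = -729*(3 + 14*(9 - 6/7 - 1/7*9 - 108/7))**2 + 882 = -729*(3 + 14*(9 - 6/7 - 9/7 - 108/7))**2 + 882 = -729*(3 + 14*(-60/7))**2 + 882 = -729*(3 - 120)**2 + 882 = -729*(-117)**2 + 882 = -729*13689 + 882 = -9979281 + 882 = -9978399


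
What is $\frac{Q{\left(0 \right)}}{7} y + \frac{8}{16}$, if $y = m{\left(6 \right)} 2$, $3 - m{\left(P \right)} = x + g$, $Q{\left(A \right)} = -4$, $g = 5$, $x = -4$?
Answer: $- \frac{25}{14} \approx -1.7857$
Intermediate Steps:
$m{\left(P \right)} = 2$ ($m{\left(P \right)} = 3 - \left(-4 + 5\right) = 3 - 1 = 2$)
$y = 4$ ($y = 2 \cdot 2 = 4$)
$\frac{Q{\left(0 \right)}}{7} y + \frac{8}{16} = - \frac{4}{7} \cdot 4 + \frac{8}{16} = \left(-4\right) \frac{1}{7} \cdot 4 + 8 \cdot \frac{1}{16} = \left(- \frac{4}{7}\right) 4 + \frac{1}{2} = - \frac{16}{7} + \frac{1}{2} = - \frac{25}{14}$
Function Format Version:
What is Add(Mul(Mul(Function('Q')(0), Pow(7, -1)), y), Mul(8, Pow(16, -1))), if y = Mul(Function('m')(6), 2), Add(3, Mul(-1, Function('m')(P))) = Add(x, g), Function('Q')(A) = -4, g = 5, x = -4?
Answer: Rational(-25, 14) ≈ -1.7857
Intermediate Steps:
Function('m')(P) = 2 (Function('m')(P) = Add(3, Mul(-1, Add(-4, 5))) = Add(3, Mul(-1, 1)) = Add(3, -1) = 2)
y = 4 (y = Mul(2, 2) = 4)
Add(Mul(Mul(Function('Q')(0), Pow(7, -1)), y), Mul(8, Pow(16, -1))) = Add(Mul(Mul(-4, Pow(7, -1)), 4), Mul(8, Pow(16, -1))) = Add(Mul(Mul(-4, Rational(1, 7)), 4), Mul(8, Rational(1, 16))) = Add(Mul(Rational(-4, 7), 4), Rational(1, 2)) = Add(Rational(-16, 7), Rational(1, 2)) = Rational(-25, 14)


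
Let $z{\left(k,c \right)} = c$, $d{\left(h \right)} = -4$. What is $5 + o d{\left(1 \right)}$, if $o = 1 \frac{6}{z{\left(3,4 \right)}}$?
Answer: $-1$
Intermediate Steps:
$o = \frac{3}{2}$ ($o = 1 \cdot \frac{6}{4} = 1 \cdot 6 \cdot \frac{1}{4} = 1 \cdot \frac{3}{2} = \frac{3}{2} \approx 1.5$)
$5 + o d{\left(1 \right)} = 5 + \frac{3}{2} \left(-4\right) = 5 - 6 = -1$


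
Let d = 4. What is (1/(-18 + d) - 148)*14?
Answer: -2073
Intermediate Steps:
(1/(-18 + d) - 148)*14 = (1/(-18 + 4) - 148)*14 = (1/(-14) - 148)*14 = (-1/14 - 148)*14 = -2073/14*14 = -2073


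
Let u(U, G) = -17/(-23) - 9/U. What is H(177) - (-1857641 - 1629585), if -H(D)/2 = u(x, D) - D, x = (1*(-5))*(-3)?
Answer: 401071668/115 ≈ 3.4876e+6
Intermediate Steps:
x = 15 (x = -5*(-3) = 15)
u(U, G) = 17/23 - 9/U (u(U, G) = -17*(-1/23) - 9/U = 17/23 - 9/U)
H(D) = -32/115 + 2*D (H(D) = -2*((17/23 - 9/15) - D) = -2*((17/23 - 9*1/15) - D) = -2*((17/23 - ⅗) - D) = -2*(16/115 - D) = -32/115 + 2*D)
H(177) - (-1857641 - 1629585) = (-32/115 + 2*177) - (-1857641 - 1629585) = (-32/115 + 354) - 1*(-3487226) = 40678/115 + 3487226 = 401071668/115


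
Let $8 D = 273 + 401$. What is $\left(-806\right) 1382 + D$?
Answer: $- \frac{4455231}{4} \approx -1.1138 \cdot 10^{6}$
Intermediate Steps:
$D = \frac{337}{4}$ ($D = \frac{273 + 401}{8} = \frac{1}{8} \cdot 674 = \frac{337}{4} \approx 84.25$)
$\left(-806\right) 1382 + D = \left(-806\right) 1382 + \frac{337}{4} = -1113892 + \frac{337}{4} = - \frac{4455231}{4}$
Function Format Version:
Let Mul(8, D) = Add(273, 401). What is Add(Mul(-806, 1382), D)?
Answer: Rational(-4455231, 4) ≈ -1.1138e+6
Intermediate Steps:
D = Rational(337, 4) (D = Mul(Rational(1, 8), Add(273, 401)) = Mul(Rational(1, 8), 674) = Rational(337, 4) ≈ 84.250)
Add(Mul(-806, 1382), D) = Add(Mul(-806, 1382), Rational(337, 4)) = Add(-1113892, Rational(337, 4)) = Rational(-4455231, 4)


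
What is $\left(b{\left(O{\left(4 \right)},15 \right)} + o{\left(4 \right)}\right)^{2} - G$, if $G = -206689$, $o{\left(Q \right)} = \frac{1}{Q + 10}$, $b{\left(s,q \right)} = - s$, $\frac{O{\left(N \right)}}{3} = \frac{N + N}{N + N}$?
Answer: $\frac{40512725}{196} \approx 2.067 \cdot 10^{5}$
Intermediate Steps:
$O{\left(N \right)} = 3$ ($O{\left(N \right)} = 3 \frac{N + N}{N + N} = 3 \frac{2 N}{2 N} = 3 \cdot 2 N \frac{1}{2 N} = 3 \cdot 1 = 3$)
$o{\left(Q \right)} = \frac{1}{10 + Q}$
$\left(b{\left(O{\left(4 \right)},15 \right)} + o{\left(4 \right)}\right)^{2} - G = \left(\left(-1\right) 3 + \frac{1}{10 + 4}\right)^{2} - -206689 = \left(-3 + \frac{1}{14}\right)^{2} + 206689 = \left(- \frac{41}{14}\right)^{2} + 206689 = \frac{1681}{196} + 206689 = \frac{40512725}{196}$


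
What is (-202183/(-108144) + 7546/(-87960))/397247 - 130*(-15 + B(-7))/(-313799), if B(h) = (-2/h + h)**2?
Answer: 30181048744583191669/2420943586332437844720 ≈ 0.012467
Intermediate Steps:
B(h) = (h - 2/h)**2
(-202183/(-108144) + 7546/(-87960))/397247 - 130*(-15 + B(-7))/(-313799) = (-202183/(-108144) + 7546/(-87960))/397247 - 130*(-15 + (-2 + (-7)**2)**2/(-7)**2)/(-313799) = (-202183*(-1/108144) + 7546*(-1/87960))*(1/397247) - 130*(-15 + (-2 + 49)**2/49)*(-1/313799) = (202183/108144 - 3773/43980)*(1/397247) - 130*(-15 + (1/49)*47**2)*(-1/313799) = (706998419/396347760)*(1/397247) - 130*(-15 + (1/49)*2209)*(-1/313799) = 706998419/157447958616720 - 130*(-15 + 2209/49)*(-1/313799) = 706998419/157447958616720 - 130*1474/49*(-1/313799) = 706998419/157447958616720 - 191620/49*(-1/313799) = 706998419/157447958616720 + 191620/15376151 = 30181048744583191669/2420943586332437844720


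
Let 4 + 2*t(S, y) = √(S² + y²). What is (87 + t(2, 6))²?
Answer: (85 + √10)² ≈ 7772.6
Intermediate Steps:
t(S, y) = -2 + √(S² + y²)/2
(87 + t(2, 6))² = (87 + (-2 + √(2² + 6²)/2))² = (87 + (-2 + √(4 + 36)/2))² = (87 + (-2 + √40/2))² = (87 + (-2 + (2*√10)/2))² = (87 + (-2 + √10))² = (85 + √10)²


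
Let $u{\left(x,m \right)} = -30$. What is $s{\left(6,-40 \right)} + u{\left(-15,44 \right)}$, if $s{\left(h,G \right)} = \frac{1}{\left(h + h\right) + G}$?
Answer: $- \frac{841}{28} \approx -30.036$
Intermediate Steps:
$s{\left(h,G \right)} = \frac{1}{G + 2 h}$ ($s{\left(h,G \right)} = \frac{1}{2 h + G} = \frac{1}{G + 2 h}$)
$s{\left(6,-40 \right)} + u{\left(-15,44 \right)} = \frac{1}{-40 + 2 \cdot 6} - 30 = \frac{1}{-40 + 12} - 30 = \frac{1}{-28} - 30 = - \frac{1}{28} - 30 = - \frac{841}{28}$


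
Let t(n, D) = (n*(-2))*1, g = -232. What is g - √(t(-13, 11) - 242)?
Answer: -232 - 6*I*√6 ≈ -232.0 - 14.697*I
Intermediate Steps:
t(n, D) = -2*n (t(n, D) = -2*n*1 = -2*n)
g - √(t(-13, 11) - 242) = -232 - √(-2*(-13) - 242) = -232 - √(26 - 242) = -232 - √(-216) = -232 - 6*I*√6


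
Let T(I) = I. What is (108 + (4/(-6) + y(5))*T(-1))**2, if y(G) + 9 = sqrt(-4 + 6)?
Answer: 124627/9 - 706*sqrt(2)/3 ≈ 13515.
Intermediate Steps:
y(G) = -9 + sqrt(2) (y(G) = -9 + sqrt(-4 + 6) = -9 + sqrt(2))
(108 + (4/(-6) + y(5))*T(-1))**2 = (108 + (4/(-6) + (-9 + sqrt(2)))*(-1))**2 = (108 + (4*(-1/6) + (-9 + sqrt(2)))*(-1))**2 = (108 + (-2/3 + (-9 + sqrt(2)))*(-1))**2 = (108 + (-29/3 + sqrt(2))*(-1))**2 = (108 + (29/3 - sqrt(2)))**2 = (353/3 - sqrt(2))**2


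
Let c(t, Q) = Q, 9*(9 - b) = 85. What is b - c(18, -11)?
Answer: 95/9 ≈ 10.556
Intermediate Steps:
b = -4/9 (b = 9 - ⅑*85 = 9 - 85/9 = -4/9 ≈ -0.44444)
b - c(18, -11) = -4/9 - 1*(-11) = -4/9 + 11 = 95/9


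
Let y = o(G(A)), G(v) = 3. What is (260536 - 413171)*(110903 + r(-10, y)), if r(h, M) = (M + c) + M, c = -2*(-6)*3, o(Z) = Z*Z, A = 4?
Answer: -16935921695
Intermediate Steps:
o(Z) = Z²
y = 9 (y = 3² = 9)
c = 36 (c = 12*3 = 36)
r(h, M) = 36 + 2*M (r(h, M) = (M + 36) + M = (36 + M) + M = 36 + 2*M)
(260536 - 413171)*(110903 + r(-10, y)) = (260536 - 413171)*(110903 + (36 + 2*9)) = -152635*(110903 + (36 + 18)) = -152635*(110903 + 54) = -152635*110957 = -16935921695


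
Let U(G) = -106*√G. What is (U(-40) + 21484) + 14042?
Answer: 35526 - 212*I*√10 ≈ 35526.0 - 670.4*I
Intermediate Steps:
(U(-40) + 21484) + 14042 = (-212*I*√10 + 21484) + 14042 = (21484 - 212*I*√10) + 14042 = 35526 - 212*I*√10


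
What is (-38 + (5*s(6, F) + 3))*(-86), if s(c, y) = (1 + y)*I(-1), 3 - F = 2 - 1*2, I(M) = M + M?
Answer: 6450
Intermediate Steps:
I(M) = 2*M
F = 3 (F = 3 - (2 - 1*2) = 3 - (2 - 2) = 3 - 1*0 = 3 + 0 = 3)
s(c, y) = -2 - 2*y (s(c, y) = (1 + y)*(2*(-1)) = (1 + y)*(-2) = -2 - 2*y)
(-38 + (5*s(6, F) + 3))*(-86) = (-38 + (5*(-2 - 2*3) + 3))*(-86) = (-38 + (5*(-2 - 6) + 3))*(-86) = (-38 + (5*(-8) + 3))*(-86) = (-38 + (-40 + 3))*(-86) = (-38 - 37)*(-86) = -75*(-86) = 6450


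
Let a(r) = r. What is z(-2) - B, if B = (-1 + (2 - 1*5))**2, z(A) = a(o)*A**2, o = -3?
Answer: -28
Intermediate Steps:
z(A) = -3*A**2
B = 16 (B = (-1 + (2 - 5))**2 = (-1 - 3)**2 = (-4)**2 = 16)
z(-2) - B = -3*(-2)**2 - 1*16 = -3*4 - 16 = -12 - 16 = -28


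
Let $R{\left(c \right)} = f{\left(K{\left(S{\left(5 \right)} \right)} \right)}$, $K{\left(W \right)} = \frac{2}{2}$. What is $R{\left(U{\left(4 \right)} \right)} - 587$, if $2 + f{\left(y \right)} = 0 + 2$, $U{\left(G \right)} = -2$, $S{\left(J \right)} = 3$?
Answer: $-587$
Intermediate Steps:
$K{\left(W \right)} = 1$ ($K{\left(W \right)} = 2 \cdot \frac{1}{2} = 1$)
$f{\left(y \right)} = 0$ ($f{\left(y \right)} = -2 + \left(0 + 2\right) = -2 + 2 = 0$)
$R{\left(c \right)} = 0$
$R{\left(U{\left(4 \right)} \right)} - 587 = 0 - 587 = -587$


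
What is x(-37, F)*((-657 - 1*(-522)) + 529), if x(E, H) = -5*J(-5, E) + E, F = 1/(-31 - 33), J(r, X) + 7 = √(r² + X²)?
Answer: -788 - 1970*√1394 ≈ -74341.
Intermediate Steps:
J(r, X) = -7 + √(X² + r²) (J(r, X) = -7 + √(r² + X²) = -7 + √(X² + r²))
F = -1/64 (F = 1/(-64) = -1/64 ≈ -0.015625)
x(E, H) = 35 + E - 5*√(25 + E²) (x(E, H) = -5*(-7 + √(E² + (-5)²)) + E = -5*(-7 + √(E² + 25)) + E = -5*(-7 + √(25 + E²)) + E = (35 - 5*√(25 + E²)) + E = 35 + E - 5*√(25 + E²))
x(-37, F)*((-657 - 1*(-522)) + 529) = (35 - 37 - 5*√(25 + (-37)²))*((-657 - 1*(-522)) + 529) = (35 - 37 - 5*√(25 + 1369))*((-657 + 522) + 529) = (35 - 37 - 5*√1394)*(-135 + 529) = (-2 - 5*√1394)*394 = -788 - 1970*√1394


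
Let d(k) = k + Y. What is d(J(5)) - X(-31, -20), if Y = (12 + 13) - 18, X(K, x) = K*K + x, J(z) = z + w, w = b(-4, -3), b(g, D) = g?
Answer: -933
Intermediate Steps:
w = -4
J(z) = -4 + z (J(z) = z - 4 = -4 + z)
X(K, x) = x + K² (X(K, x) = K² + x = x + K²)
Y = 7 (Y = 25 - 18 = 7)
d(k) = 7 + k (d(k) = k + 7 = 7 + k)
d(J(5)) - X(-31, -20) = (7 + (-4 + 5)) - (-20 + (-31)²) = (7 + 1) - (-20 + 961) = 8 - 1*941 = 8 - 941 = -933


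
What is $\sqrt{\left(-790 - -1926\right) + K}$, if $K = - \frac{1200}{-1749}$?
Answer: $\frac{12 \sqrt{2682966}}{583} \approx 33.715$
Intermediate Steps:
$K = \frac{400}{583}$ ($K = \left(-1200\right) \left(- \frac{1}{1749}\right) = \frac{400}{583} \approx 0.68611$)
$\sqrt{\left(-790 - -1926\right) + K} = \sqrt{\left(-790 - -1926\right) + \frac{400}{583}} = \sqrt{\left(-790 + 1926\right) + \frac{400}{583}} = \sqrt{1136 + \frac{400}{583}} = \sqrt{\frac{662688}{583}} = \frac{12 \sqrt{2682966}}{583}$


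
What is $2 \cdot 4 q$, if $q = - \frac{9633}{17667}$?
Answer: $- \frac{1976}{453} \approx -4.362$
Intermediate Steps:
$q = - \frac{247}{453}$ ($q = \left(-9633\right) \frac{1}{17667} = - \frac{247}{453} \approx -0.54525$)
$2 \cdot 4 q = 2 \cdot 4 \left(- \frac{247}{453}\right) = 8 \left(- \frac{247}{453}\right) = - \frac{1976}{453}$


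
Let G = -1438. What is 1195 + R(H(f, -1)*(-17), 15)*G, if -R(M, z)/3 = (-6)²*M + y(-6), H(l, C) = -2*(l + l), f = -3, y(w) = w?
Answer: -31706705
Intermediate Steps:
H(l, C) = -4*l
R(M, z) = 18 - 108*M (R(M, z) = -3*((-6)²*M - 6) = -3*(36*M - 6) = -3*(-6 + 36*M) = 18 - 108*M)
1195 + R(H(f, -1)*(-17), 15)*G = 1195 + (18 - 108*(-4*(-3))*(-17))*(-1438) = 1195 + (18 - 1296*(-17))*(-1438) = 1195 + (18 - 108*(-204))*(-1438) = 1195 + (18 + 22032)*(-1438) = 1195 + 22050*(-1438) = 1195 - 31707900 = -31706705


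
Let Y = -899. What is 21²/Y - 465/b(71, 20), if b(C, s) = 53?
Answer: -441408/47647 ≈ -9.2641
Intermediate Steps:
21²/Y - 465/b(71, 20) = 21²/(-899) - 465/53 = 441*(-1/899) - 465*1/53 = -441/899 - 465/53 = -441408/47647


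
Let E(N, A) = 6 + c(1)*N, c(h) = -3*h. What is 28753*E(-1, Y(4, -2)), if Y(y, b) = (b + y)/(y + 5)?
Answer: 258777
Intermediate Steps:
Y(y, b) = (b + y)/(5 + y)
E(N, A) = 6 - 3*N (E(N, A) = 6 + (-3*1)*N = 6 - 3*N)
28753*E(-1, Y(4, -2)) = 28753*(6 - 3*(-1)) = 28753*(6 + 3) = 28753*9 = 258777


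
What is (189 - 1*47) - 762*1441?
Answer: -1097900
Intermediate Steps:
(189 - 1*47) - 762*1441 = (189 - 47) - 1098042 = 142 - 1098042 = -1097900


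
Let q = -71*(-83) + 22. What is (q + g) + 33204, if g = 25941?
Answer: 65060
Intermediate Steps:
q = 5915 (q = 5893 + 22 = 5915)
(q + g) + 33204 = (5915 + 25941) + 33204 = 31856 + 33204 = 65060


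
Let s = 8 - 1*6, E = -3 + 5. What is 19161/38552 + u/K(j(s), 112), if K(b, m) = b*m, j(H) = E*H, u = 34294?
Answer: 83167901/1079456 ≈ 77.046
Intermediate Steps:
E = 2
s = 2 (s = 8 - 6 = 2)
j(H) = 2*H
19161/38552 + u/K(j(s), 112) = 19161/38552 + 34294/(((2*2)*112)) = 19161*(1/38552) + 34294/((4*112)) = 19161/38552 + 34294/448 = 19161/38552 + 34294*(1/448) = 19161/38552 + 17147/224 = 83167901/1079456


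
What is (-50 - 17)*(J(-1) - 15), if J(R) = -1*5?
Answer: 1340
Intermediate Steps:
J(R) = -5
(-50 - 17)*(J(-1) - 15) = (-50 - 17)*(-5 - 15) = -67*(-20) = 1340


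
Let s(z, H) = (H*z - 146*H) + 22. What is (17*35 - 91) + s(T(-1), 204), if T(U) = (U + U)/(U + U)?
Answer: -29054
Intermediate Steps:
T(U) = 1 (T(U) = (2*U)/((2*U)) = (2*U)*(1/(2*U)) = 1)
s(z, H) = 22 - 146*H + H*z (s(z, H) = (-146*H + H*z) + 22 = 22 - 146*H + H*z)
(17*35 - 91) + s(T(-1), 204) = (17*35 - 91) + (22 - 146*204 + 204*1) = (595 - 91) + (22 - 29784 + 204) = 504 - 29558 = -29054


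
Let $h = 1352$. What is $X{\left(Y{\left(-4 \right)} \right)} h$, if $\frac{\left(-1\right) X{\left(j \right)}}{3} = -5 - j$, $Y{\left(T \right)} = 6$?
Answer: $44616$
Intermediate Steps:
$X{\left(j \right)} = 15 + 3 j$ ($X{\left(j \right)} = - 3 \left(-5 - j\right) = 15 + 3 j$)
$X{\left(Y{\left(-4 \right)} \right)} h = \left(15 + 3 \cdot 6\right) 1352 = \left(15 + 18\right) 1352 = 33 \cdot 1352 = 44616$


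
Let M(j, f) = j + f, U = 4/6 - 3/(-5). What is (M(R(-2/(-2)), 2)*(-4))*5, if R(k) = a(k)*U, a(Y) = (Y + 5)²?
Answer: -952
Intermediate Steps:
a(Y) = (5 + Y)²
U = 19/15 (U = 4*(⅙) - 3*(-⅕) = ⅔ + ⅗ = 19/15 ≈ 1.2667)
R(k) = 19*(5 + k)²/15 (R(k) = (5 + k)²*(19/15) = 19*(5 + k)²/15)
M(j, f) = f + j
(M(R(-2/(-2)), 2)*(-4))*5 = ((2 + 19*(5 - 2/(-2))²/15)*(-4))*5 = ((2 + 19*(5 - 2*(-½))²/15)*(-4))*5 = ((2 + 19*(5 + 1)²/15)*(-4))*5 = ((2 + (19/15)*6²)*(-4))*5 = ((2 + (19/15)*36)*(-4))*5 = ((2 + 228/5)*(-4))*5 = ((238/5)*(-4))*5 = -952/5*5 = -952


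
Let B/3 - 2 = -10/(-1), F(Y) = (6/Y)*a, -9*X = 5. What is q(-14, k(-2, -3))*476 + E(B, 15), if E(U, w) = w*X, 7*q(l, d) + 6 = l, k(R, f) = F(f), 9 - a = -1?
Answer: -4105/3 ≈ -1368.3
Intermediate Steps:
a = 10 (a = 9 - 1*(-1) = 9 + 1 = 10)
X = -5/9 (X = -⅑*5 = -5/9 ≈ -0.55556)
F(Y) = 60/Y (F(Y) = (6/Y)*10 = 60/Y)
k(R, f) = 60/f
q(l, d) = -6/7 + l/7
B = 36 (B = 6 + 3*(-10/(-1)) = 6 + 3*(-10*(-1)) = 6 + 3*10 = 6 + 30 = 36)
E(U, w) = -5*w/9 (E(U, w) = w*(-5/9) = -5*w/9)
q(-14, k(-2, -3))*476 + E(B, 15) = (-6/7 + (⅐)*(-14))*476 - 5/9*15 = (-6/7 - 2)*476 - 25/3 = -20/7*476 - 25/3 = -1360 - 25/3 = -4105/3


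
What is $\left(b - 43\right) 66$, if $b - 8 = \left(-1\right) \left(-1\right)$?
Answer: $-2244$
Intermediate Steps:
$b = 9$ ($b = 8 - -1 = 8 + 1 = 9$)
$\left(b - 43\right) 66 = \left(9 - 43\right) 66 = \left(-34\right) 66 = -2244$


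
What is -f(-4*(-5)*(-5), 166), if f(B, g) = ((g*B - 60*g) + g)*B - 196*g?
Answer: -2606864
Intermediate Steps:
f(B, g) = -196*g + B*(-59*g + B*g) (f(B, g) = ((B*g - 60*g) + g)*B - 196*g = ((-60*g + B*g) + g)*B - 196*g = (-59*g + B*g)*B - 196*g = B*(-59*g + B*g) - 196*g = -196*g + B*(-59*g + B*g))
-f(-4*(-5)*(-5), 166) = -166*(-196 + (-4*(-5)*(-5))**2 - 59*(-4*(-5))*(-5)) = -166*(-196 + (20*(-5))**2 - 1180*(-5)) = -166*(-196 + (-100)**2 - 59*(-100)) = -166*(-196 + 10000 + 5900) = -166*15704 = -1*2606864 = -2606864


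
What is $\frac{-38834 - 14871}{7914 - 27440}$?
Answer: $\frac{53705}{19526} \approx 2.7504$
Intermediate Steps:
$\frac{-38834 - 14871}{7914 - 27440} = - \frac{53705}{-19526} = \left(-53705\right) \left(- \frac{1}{19526}\right) = \frac{53705}{19526}$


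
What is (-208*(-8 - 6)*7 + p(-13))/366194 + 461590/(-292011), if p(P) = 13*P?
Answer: -163128486095/106932676134 ≈ -1.5255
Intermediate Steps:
(-208*(-8 - 6)*7 + p(-13))/366194 + 461590/(-292011) = (-208*(-8 - 6)*7 + 13*(-13))/366194 + 461590/(-292011) = (-(-2912)*7 - 169)*(1/366194) + 461590*(-1/292011) = (-208*(-98) - 169)*(1/366194) - 461590/292011 = (20384 - 169)*(1/366194) - 461590/292011 = 20215*(1/366194) - 461590/292011 = 20215/366194 - 461590/292011 = -163128486095/106932676134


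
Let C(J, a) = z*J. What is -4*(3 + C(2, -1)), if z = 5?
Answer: -52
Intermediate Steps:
C(J, a) = 5*J
-4*(3 + C(2, -1)) = -4*(3 + 5*2) = -4*(3 + 10) = -4*13 = -52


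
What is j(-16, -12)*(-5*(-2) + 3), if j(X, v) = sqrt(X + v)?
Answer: 26*I*sqrt(7) ≈ 68.79*I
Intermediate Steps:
j(-16, -12)*(-5*(-2) + 3) = sqrt(-16 - 12)*(-5*(-2) + 3) = sqrt(-28)*(10 + 3) = (2*I*sqrt(7))*13 = 26*I*sqrt(7)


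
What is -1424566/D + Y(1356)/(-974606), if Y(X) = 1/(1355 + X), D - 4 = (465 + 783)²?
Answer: -470490854940958/514397557006241 ≈ -0.91464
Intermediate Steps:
D = 1557508 (D = 4 + (465 + 783)² = 4 + 1248² = 4 + 1557504 = 1557508)
-1424566/D + Y(1356)/(-974606) = -1424566/1557508 + 1/((1355 + 1356)*(-974606)) = -1424566*1/1557508 - 1/974606/2711 = -712283/778754 + (1/2711)*(-1/974606) = -712283/778754 - 1/2642156866 = -470490854940958/514397557006241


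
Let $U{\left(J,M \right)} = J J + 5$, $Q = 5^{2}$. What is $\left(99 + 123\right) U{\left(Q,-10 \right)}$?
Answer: $139860$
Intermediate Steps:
$Q = 25$
$U{\left(J,M \right)} = 5 + J^{2}$ ($U{\left(J,M \right)} = J^{2} + 5 = 5 + J^{2}$)
$\left(99 + 123\right) U{\left(Q,-10 \right)} = \left(99 + 123\right) \left(5 + 25^{2}\right) = 222 \left(5 + 625\right) = 222 \cdot 630 = 139860$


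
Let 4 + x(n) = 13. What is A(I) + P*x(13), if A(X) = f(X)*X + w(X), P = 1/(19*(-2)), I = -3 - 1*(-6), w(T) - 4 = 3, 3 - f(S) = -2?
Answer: 827/38 ≈ 21.763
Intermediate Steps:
f(S) = 5 (f(S) = 3 - 1*(-2) = 3 + 2 = 5)
x(n) = 9 (x(n) = -4 + 13 = 9)
w(T) = 7 (w(T) = 4 + 3 = 7)
I = 3 (I = -3 + 6 = 3)
P = -1/38 (P = 1/(-38) = -1/38 ≈ -0.026316)
A(X) = 7 + 5*X (A(X) = 5*X + 7 = 7 + 5*X)
A(I) + P*x(13) = (7 + 5*3) - 1/38*9 = (7 + 15) - 9/38 = 22 - 9/38 = 827/38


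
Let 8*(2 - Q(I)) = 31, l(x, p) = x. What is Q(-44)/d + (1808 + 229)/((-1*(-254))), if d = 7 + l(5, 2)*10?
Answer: 154177/19304 ≈ 7.9868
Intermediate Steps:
Q(I) = -15/8 (Q(I) = 2 - ⅛*31 = 2 - 31/8 = -15/8)
d = 57 (d = 7 + 5*10 = 7 + 50 = 57)
Q(-44)/d + (1808 + 229)/((-1*(-254))) = -15/8/57 + (1808 + 229)/((-1*(-254))) = -15/8*1/57 + 2037/254 = -5/152 + 2037*(1/254) = -5/152 + 2037/254 = 154177/19304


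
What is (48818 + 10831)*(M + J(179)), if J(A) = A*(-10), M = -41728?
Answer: -2595805182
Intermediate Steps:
J(A) = -10*A
(48818 + 10831)*(M + J(179)) = (48818 + 10831)*(-41728 - 10*179) = 59649*(-41728 - 1790) = 59649*(-43518) = -2595805182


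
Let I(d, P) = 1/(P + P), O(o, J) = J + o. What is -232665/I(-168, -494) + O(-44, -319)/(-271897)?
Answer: 62501784519303/271897 ≈ 2.2987e+8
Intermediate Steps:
I(d, P) = 1/(2*P)
-232665/I(-168, -494) + O(-44, -319)/(-271897) = -232665/((½)/(-494)) + (-319 - 44)/(-271897) = -232665/((½)*(-1/494)) - 363*(-1/271897) = -232665/(-1/988) + 363/271897 = -232665*(-988) + 363/271897 = 229873020 + 363/271897 = 62501784519303/271897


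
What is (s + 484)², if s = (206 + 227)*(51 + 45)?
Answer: 1768370704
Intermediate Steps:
s = 41568 (s = 433*96 = 41568)
(s + 484)² = (41568 + 484)² = 42052² = 1768370704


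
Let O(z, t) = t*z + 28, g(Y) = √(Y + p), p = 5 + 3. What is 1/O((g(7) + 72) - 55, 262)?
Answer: 747/3176444 - 131*√15/9529332 ≈ 0.00018193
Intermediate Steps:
p = 8
g(Y) = √(8 + Y) (g(Y) = √(Y + 8) = √(8 + Y))
O(z, t) = 28 + t*z
1/O((g(7) + 72) - 55, 262) = 1/(28 + 262*((√(8 + 7) + 72) - 55)) = 1/(28 + 262*((√15 + 72) - 55)) = 1/(28 + 262*((72 + √15) - 55)) = 1/(28 + 262*(17 + √15)) = 1/(28 + (4454 + 262*√15)) = 1/(4482 + 262*√15)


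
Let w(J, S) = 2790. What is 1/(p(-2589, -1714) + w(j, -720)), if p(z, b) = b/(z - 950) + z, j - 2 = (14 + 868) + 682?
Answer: 3539/713053 ≈ 0.0049632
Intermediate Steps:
j = 1566 (j = 2 + ((14 + 868) + 682) = 2 + (882 + 682) = 2 + 1564 = 1566)
p(z, b) = z + b/(-950 + z) (p(z, b) = b/(-950 + z) + z = z + b/(-950 + z))
1/(p(-2589, -1714) + w(j, -720)) = 1/((-1714 + (-2589)**2 - 950*(-2589))/(-950 - 2589) + 2790) = 1/((-1714 + 6702921 + 2459550)/(-3539) + 2790) = 1/(-1/3539*9160757 + 2790) = 1/(-9160757/3539 + 2790) = 1/(713053/3539) = 3539/713053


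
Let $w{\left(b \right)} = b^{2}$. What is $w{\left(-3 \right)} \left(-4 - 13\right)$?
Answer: $-153$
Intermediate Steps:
$w{\left(-3 \right)} \left(-4 - 13\right) = \left(-3\right)^{2} \left(-4 - 13\right) = 9 \left(-17\right) = -153$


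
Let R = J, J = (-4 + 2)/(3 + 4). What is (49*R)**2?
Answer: 196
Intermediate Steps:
J = -2/7 ≈ -0.28571
R = -2/7 ≈ -0.28571
(49*R)**2 = (49*(-2/7))**2 = (-14)**2 = 196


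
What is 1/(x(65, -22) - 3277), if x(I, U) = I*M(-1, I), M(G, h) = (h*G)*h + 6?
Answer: -1/277512 ≈ -3.6034e-6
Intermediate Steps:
M(G, h) = 6 + G*h² (M(G, h) = (G*h)*h + 6 = G*h² + 6 = 6 + G*h²)
x(I, U) = I*(6 - I²)
1/(x(65, -22) - 3277) = 1/(65*(6 - 1*65²) - 3277) = 1/(65*(6 - 1*4225) - 3277) = 1/(65*(6 - 4225) - 3277) = 1/(65*(-4219) - 3277) = 1/(-274235 - 3277) = 1/(-277512) = -1/277512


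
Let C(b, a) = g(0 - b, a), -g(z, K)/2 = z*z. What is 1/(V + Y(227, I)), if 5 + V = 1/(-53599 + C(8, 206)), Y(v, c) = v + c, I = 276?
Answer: 53727/26756045 ≈ 0.0020080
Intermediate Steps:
g(z, K) = -2*z² (g(z, K) = -2*z*z = -2*z²)
C(b, a) = -2*b² (C(b, a) = -2*(0 - b)² = -2*b²)
Y(v, c) = c + v
V = -268636/53727 (V = -5 + 1/(-53599 - 2*8²) = -5 + 1/(-53599 - 2*64) = -5 + 1/(-53599 - 128) = -5 + 1/(-53727) = -5 - 1/53727 = -268636/53727 ≈ -5.0000)
1/(V + Y(227, I)) = 1/(-268636/53727 + (276 + 227)) = 1/(-268636/53727 + 503) = 1/(26756045/53727) = 53727/26756045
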